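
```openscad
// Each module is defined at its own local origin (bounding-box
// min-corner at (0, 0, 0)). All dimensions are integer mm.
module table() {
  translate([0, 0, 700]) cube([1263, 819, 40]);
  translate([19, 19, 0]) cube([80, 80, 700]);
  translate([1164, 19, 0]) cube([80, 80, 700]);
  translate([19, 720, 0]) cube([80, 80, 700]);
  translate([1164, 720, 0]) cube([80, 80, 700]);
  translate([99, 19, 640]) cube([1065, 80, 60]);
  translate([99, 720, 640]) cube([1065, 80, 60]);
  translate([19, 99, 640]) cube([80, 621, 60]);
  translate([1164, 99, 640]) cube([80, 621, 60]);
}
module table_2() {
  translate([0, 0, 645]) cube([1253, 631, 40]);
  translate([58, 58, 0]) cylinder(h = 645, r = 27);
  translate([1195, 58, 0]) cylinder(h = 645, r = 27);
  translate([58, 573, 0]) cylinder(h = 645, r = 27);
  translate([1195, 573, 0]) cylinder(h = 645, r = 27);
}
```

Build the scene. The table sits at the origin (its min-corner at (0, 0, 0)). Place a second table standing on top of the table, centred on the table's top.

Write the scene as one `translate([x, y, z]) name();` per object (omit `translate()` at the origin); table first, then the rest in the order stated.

table();
translate([5, 94, 740]) table_2();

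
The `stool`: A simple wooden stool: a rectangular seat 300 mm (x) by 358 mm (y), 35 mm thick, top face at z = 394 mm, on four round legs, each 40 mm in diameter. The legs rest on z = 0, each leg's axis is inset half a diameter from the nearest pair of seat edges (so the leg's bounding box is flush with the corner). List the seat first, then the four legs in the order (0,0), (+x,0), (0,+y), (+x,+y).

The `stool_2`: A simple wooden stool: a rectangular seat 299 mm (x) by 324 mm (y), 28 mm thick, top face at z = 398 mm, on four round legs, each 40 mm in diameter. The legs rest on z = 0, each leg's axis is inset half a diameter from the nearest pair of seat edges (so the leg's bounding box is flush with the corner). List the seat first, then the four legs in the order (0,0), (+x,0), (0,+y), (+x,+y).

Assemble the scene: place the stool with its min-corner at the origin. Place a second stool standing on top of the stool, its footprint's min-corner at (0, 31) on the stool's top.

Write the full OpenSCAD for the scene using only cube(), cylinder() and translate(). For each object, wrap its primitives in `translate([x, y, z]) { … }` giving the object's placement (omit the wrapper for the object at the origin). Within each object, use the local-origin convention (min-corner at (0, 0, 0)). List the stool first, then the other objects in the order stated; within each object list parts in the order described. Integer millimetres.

translate([0, 0, 359]) cube([300, 358, 35]);
translate([20, 20, 0]) cylinder(h = 359, r = 20);
translate([280, 20, 0]) cylinder(h = 359, r = 20);
translate([20, 338, 0]) cylinder(h = 359, r = 20);
translate([280, 338, 0]) cylinder(h = 359, r = 20);
translate([0, 31, 394]) {
  translate([0, 0, 370]) cube([299, 324, 28]);
  translate([20, 20, 0]) cylinder(h = 370, r = 20);
  translate([279, 20, 0]) cylinder(h = 370, r = 20);
  translate([20, 304, 0]) cylinder(h = 370, r = 20);
  translate([279, 304, 0]) cylinder(h = 370, r = 20);
}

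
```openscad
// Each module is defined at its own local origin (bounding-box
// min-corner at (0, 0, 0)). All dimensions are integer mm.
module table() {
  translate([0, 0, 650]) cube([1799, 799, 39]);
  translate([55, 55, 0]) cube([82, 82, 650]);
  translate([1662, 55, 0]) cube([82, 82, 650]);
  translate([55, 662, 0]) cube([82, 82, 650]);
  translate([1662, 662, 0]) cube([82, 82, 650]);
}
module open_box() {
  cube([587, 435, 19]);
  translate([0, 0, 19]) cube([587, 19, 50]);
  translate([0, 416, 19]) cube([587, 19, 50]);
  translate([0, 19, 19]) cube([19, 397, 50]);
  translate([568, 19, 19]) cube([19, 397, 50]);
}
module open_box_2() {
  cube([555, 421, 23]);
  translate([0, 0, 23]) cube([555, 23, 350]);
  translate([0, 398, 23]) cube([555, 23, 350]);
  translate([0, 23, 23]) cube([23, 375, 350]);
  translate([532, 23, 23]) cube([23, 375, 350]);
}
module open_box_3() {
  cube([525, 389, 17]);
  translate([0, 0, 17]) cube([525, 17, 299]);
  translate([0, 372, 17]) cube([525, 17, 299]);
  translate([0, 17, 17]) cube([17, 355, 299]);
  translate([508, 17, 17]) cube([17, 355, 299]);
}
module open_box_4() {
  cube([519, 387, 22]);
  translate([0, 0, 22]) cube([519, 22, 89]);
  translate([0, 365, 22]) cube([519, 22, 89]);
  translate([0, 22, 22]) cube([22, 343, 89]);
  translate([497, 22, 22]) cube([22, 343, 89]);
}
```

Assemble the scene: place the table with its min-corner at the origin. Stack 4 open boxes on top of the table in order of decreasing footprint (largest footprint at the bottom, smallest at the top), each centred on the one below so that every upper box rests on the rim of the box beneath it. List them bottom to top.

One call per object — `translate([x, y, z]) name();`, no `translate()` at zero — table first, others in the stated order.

table();
translate([606, 182, 689]) open_box();
translate([622, 189, 758]) open_box_2();
translate([637, 205, 1131]) open_box_3();
translate([640, 206, 1447]) open_box_4();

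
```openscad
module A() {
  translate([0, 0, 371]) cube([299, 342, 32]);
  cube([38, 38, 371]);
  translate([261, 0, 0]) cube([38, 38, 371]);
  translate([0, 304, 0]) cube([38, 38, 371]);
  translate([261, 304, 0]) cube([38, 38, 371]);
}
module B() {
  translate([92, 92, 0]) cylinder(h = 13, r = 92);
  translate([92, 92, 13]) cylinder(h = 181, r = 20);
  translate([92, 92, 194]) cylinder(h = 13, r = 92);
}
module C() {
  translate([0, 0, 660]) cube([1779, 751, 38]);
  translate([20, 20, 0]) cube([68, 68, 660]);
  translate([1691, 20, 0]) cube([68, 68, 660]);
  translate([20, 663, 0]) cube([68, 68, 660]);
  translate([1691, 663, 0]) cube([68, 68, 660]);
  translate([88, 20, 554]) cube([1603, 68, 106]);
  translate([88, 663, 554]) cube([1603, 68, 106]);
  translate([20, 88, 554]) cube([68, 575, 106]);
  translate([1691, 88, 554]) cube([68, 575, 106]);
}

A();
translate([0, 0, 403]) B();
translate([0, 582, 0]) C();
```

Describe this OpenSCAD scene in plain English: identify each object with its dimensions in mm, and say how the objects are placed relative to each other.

A is a simple wooden stool: a rectangular seat 299 mm (x) by 342 mm (y), 32 mm thick, top face at z = 403 mm, on four square legs, each 38×38 mm in cross-section. The legs rest on z = 0, each flush with a corner of the seat.

B is a spool: two coaxial disc flanges of radius 92 mm and thickness 13 mm, joined by a core cylinder of radius 20 mm and height 181 mm. The lower flange rests on z = 0 and the three cylinders share a vertical axis.

C is a table: top 1779 mm (x) × 751 mm (y), 38 mm thick, upper face at z = 698 mm, on four 68×68 mm square legs, each inset 20 mm from the nearest pair of top edges, running from z = 0 to the bottom of the top. Four apron rails, 68 mm thick and 106 mm tall, run between adjacent legs with their top edges flush with the underside of the top and their outer faces flush with the legs' outer faces.

The spool is on top of the stool. The table is on the floor beside the stool on its +y side.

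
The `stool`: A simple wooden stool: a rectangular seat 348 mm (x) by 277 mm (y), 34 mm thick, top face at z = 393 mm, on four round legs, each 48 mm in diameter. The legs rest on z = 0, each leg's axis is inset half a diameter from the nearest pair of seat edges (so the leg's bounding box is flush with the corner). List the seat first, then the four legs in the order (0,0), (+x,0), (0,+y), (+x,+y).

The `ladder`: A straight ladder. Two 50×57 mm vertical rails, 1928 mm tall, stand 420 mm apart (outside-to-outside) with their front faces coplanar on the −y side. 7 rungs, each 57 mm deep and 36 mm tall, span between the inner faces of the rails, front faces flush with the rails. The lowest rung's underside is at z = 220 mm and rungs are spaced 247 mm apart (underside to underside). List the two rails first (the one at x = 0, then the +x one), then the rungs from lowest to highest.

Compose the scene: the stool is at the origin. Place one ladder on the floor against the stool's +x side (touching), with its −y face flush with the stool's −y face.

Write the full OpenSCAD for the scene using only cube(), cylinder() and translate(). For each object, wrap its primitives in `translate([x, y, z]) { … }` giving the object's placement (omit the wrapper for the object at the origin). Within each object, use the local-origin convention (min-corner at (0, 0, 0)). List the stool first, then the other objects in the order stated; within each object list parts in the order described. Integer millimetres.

translate([0, 0, 359]) cube([348, 277, 34]);
translate([24, 24, 0]) cylinder(h = 359, r = 24);
translate([324, 24, 0]) cylinder(h = 359, r = 24);
translate([24, 253, 0]) cylinder(h = 359, r = 24);
translate([324, 253, 0]) cylinder(h = 359, r = 24);
translate([348, 0, 0]) {
  cube([50, 57, 1928]);
  translate([370, 0, 0]) cube([50, 57, 1928]);
  translate([50, 0, 220]) cube([320, 57, 36]);
  translate([50, 0, 467]) cube([320, 57, 36]);
  translate([50, 0, 714]) cube([320, 57, 36]);
  translate([50, 0, 961]) cube([320, 57, 36]);
  translate([50, 0, 1208]) cube([320, 57, 36]);
  translate([50, 0, 1455]) cube([320, 57, 36]);
  translate([50, 0, 1702]) cube([320, 57, 36]);
}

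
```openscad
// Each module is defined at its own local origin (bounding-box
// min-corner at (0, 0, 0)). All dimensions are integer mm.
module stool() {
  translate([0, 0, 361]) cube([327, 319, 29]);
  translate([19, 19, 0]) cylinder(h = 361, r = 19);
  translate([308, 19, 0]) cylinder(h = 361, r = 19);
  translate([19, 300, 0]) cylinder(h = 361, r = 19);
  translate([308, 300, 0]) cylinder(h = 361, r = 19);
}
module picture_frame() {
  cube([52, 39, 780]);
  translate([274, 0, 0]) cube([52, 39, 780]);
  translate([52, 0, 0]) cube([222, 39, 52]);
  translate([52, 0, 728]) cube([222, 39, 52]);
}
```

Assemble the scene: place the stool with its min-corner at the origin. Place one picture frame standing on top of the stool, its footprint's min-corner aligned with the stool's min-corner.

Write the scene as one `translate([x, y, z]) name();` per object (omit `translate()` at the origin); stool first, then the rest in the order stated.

stool();
translate([0, 0, 390]) picture_frame();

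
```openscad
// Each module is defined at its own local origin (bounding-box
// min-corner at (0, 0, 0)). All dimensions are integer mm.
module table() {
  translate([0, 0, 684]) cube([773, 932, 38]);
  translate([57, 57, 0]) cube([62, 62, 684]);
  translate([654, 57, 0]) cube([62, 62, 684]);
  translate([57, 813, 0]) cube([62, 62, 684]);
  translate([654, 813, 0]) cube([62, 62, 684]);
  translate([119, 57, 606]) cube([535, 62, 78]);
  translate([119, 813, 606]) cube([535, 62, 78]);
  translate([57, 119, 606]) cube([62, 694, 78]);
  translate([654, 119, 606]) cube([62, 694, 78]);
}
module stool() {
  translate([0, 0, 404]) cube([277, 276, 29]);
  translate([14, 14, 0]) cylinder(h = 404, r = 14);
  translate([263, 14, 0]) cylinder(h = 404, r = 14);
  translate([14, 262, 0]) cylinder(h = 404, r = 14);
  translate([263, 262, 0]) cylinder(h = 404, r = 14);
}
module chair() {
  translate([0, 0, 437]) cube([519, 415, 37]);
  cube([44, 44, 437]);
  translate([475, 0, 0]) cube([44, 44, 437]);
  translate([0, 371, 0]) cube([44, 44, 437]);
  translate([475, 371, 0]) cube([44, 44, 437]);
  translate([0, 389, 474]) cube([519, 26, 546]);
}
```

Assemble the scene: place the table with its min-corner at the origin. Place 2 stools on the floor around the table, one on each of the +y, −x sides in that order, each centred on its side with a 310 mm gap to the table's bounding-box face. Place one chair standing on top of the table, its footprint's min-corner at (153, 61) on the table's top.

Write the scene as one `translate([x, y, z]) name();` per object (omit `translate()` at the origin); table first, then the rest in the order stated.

table();
translate([248, 1242, 0]) stool();
translate([-587, 328, 0]) stool();
translate([153, 61, 722]) chair();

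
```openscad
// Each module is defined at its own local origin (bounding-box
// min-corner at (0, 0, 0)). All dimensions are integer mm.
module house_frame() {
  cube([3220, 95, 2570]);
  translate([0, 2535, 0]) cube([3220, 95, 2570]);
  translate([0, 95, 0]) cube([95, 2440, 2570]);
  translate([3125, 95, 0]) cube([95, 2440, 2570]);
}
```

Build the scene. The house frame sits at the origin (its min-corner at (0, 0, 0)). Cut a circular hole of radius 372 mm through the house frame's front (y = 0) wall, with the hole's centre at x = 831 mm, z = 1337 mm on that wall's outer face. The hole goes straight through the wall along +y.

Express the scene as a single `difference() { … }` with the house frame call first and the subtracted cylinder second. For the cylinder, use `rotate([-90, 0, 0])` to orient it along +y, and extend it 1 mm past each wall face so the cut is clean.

difference() {
  house_frame();
  translate([831, -1, 1337]) rotate([-90, 0, 0]) cylinder(h = 97, r = 372);
}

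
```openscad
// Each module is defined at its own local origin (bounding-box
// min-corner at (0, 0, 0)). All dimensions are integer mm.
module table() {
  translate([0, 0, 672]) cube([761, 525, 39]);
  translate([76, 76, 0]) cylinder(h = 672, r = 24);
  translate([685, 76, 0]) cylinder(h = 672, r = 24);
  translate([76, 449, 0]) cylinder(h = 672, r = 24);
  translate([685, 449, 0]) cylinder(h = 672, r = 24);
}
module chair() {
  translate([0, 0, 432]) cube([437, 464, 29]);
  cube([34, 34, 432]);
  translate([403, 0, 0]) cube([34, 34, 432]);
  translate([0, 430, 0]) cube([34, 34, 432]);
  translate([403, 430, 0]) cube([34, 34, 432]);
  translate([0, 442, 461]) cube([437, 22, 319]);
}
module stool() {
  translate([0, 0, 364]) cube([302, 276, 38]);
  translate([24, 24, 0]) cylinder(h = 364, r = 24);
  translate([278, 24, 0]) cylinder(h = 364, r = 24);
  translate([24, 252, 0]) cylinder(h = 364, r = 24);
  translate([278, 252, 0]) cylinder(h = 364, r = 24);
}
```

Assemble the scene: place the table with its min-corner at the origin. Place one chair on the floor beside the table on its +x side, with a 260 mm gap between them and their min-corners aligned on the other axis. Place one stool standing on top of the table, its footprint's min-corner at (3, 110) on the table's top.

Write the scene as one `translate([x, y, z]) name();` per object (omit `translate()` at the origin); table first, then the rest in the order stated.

table();
translate([1021, 0, 0]) chair();
translate([3, 110, 711]) stool();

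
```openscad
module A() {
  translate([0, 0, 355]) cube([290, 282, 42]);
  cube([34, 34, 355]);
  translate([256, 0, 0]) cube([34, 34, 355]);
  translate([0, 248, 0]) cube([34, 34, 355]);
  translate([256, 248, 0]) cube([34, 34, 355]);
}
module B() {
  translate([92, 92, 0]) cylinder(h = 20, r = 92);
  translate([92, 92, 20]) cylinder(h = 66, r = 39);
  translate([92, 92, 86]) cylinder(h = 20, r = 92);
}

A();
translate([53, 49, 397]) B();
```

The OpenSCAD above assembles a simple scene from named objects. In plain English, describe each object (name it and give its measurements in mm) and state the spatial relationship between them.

A is a simple wooden stool: a rectangular seat 290 mm (x) by 282 mm (y), 42 mm thick, top face at z = 397 mm, on four square legs, each 34×34 mm in cross-section. The legs rest on z = 0, each flush with a corner of the seat.

B is a spool: two coaxial disc flanges of radius 92 mm and thickness 20 mm, joined by a core cylinder of radius 39 mm and height 66 mm. The lower flange rests on z = 0 and the three cylinders share a vertical axis.

The spool is on top of the stool, centred.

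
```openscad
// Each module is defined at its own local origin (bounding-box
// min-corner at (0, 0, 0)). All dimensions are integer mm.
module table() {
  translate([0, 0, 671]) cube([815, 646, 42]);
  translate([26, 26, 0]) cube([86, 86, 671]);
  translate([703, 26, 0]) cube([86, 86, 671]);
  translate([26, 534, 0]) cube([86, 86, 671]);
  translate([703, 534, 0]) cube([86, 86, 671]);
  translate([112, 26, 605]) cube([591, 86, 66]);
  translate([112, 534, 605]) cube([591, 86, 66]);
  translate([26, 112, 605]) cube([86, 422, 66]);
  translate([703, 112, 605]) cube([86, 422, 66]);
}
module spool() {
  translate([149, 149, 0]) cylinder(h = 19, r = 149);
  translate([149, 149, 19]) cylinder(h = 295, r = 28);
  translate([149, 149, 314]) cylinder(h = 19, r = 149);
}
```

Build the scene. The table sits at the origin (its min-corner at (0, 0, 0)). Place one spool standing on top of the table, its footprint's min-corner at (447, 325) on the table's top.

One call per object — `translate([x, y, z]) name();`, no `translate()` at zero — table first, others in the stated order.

table();
translate([447, 325, 713]) spool();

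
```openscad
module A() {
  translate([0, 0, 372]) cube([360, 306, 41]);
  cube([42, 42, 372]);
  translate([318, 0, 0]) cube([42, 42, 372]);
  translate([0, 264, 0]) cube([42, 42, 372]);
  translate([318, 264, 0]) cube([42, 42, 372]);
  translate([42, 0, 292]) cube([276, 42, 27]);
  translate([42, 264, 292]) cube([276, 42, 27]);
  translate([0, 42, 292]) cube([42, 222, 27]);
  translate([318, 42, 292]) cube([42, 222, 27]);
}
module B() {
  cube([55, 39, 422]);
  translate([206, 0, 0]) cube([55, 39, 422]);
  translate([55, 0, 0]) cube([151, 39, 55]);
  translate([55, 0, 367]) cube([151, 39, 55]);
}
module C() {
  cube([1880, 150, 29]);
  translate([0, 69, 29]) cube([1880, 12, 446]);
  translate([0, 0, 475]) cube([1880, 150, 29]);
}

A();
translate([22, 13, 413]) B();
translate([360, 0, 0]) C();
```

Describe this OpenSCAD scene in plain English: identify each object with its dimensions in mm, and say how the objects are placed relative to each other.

A is a simple wooden stool: a rectangular seat 360 mm (x) by 306 mm (y), 41 mm thick, top face at z = 413 mm, on four square legs, each 42×42 mm in cross-section. The legs rest on z = 0, each flush with a corner of the seat. Four stretchers, 42 mm wide and 27 mm tall, connect adjacent legs with their undersides at z = 292 mm, each running between the inner faces of the legs it joins and aligned with the legs' outer faces on the other axis.

B is a picture frame with a 151×312 mm rectangular opening (x by z) and a uniform 55 mm border on every side. Frame depth is 39 mm along y. It is built from two vertical stiles running the full outside height and two horizontal rails spanning the gap between the stiles.

C is an I-beam lying along x, 1880 mm long. Overall section height 504 mm. Two flanges 150 mm wide (y) and 29 mm thick, one on the floor and one at the top; a web 12 mm thick runs between them, centred on the flange width.

The picture frame is on top of the stool. The I-beam is against the stool's +x side, with their −y faces flush.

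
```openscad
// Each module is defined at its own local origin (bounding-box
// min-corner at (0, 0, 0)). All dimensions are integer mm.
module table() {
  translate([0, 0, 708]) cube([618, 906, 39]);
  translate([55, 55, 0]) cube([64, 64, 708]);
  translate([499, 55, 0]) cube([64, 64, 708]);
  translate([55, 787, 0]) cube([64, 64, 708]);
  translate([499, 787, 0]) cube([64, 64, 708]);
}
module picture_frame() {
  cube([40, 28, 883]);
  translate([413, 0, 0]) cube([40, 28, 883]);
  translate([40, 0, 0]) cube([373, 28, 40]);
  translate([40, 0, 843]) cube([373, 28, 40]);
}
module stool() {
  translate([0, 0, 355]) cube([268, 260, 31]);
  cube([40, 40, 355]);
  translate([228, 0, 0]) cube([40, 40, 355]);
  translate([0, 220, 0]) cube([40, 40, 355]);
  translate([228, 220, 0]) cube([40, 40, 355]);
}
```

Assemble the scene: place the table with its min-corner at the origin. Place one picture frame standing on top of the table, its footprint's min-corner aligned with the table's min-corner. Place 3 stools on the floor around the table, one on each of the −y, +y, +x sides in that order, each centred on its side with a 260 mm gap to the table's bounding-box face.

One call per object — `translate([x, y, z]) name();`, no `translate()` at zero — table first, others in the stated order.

table();
translate([0, 0, 747]) picture_frame();
translate([175, -520, 0]) stool();
translate([175, 1166, 0]) stool();
translate([878, 323, 0]) stool();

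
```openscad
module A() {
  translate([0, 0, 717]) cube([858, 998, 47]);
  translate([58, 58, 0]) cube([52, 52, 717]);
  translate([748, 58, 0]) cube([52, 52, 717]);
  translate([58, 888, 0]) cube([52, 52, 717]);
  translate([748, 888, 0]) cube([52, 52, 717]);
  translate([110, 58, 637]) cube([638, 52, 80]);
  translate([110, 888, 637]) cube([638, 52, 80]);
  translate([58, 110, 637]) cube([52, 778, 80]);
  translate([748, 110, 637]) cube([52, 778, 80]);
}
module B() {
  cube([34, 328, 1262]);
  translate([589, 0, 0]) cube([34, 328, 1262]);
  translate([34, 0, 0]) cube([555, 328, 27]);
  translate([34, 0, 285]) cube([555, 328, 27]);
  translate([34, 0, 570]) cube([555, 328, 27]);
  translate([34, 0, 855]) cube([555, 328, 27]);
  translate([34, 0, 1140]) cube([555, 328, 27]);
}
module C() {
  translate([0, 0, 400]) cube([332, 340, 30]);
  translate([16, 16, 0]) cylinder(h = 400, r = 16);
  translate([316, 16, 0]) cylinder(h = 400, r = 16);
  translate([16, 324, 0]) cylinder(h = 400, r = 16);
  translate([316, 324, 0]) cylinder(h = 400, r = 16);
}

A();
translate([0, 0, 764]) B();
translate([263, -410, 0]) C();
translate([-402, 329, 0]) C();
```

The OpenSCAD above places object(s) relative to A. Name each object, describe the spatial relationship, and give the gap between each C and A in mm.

Each stool's nearest face is 70 mm from the table's bounding box.

A is a table. B is a bookshelf. C is a stool. The bookshelf is on top of the table. Two stools sit around the table at the −y, −x sides. The gap between each stool and the table is 70 mm.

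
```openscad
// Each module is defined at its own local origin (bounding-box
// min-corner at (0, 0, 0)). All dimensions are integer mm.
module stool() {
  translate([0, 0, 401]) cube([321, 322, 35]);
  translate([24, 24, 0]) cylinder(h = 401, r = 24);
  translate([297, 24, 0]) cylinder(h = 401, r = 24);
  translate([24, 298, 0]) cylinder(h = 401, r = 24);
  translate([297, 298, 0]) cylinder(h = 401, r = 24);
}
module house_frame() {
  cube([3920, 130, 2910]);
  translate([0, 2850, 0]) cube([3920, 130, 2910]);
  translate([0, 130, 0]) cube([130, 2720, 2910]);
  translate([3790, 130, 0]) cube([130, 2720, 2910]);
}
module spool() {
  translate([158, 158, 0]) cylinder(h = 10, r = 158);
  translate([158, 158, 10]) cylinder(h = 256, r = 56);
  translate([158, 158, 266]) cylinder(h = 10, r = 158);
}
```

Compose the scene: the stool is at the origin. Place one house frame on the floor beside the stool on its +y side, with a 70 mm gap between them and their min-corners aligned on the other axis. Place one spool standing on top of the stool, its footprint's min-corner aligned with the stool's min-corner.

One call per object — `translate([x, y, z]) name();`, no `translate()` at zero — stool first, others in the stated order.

stool();
translate([0, 392, 0]) house_frame();
translate([0, 0, 436]) spool();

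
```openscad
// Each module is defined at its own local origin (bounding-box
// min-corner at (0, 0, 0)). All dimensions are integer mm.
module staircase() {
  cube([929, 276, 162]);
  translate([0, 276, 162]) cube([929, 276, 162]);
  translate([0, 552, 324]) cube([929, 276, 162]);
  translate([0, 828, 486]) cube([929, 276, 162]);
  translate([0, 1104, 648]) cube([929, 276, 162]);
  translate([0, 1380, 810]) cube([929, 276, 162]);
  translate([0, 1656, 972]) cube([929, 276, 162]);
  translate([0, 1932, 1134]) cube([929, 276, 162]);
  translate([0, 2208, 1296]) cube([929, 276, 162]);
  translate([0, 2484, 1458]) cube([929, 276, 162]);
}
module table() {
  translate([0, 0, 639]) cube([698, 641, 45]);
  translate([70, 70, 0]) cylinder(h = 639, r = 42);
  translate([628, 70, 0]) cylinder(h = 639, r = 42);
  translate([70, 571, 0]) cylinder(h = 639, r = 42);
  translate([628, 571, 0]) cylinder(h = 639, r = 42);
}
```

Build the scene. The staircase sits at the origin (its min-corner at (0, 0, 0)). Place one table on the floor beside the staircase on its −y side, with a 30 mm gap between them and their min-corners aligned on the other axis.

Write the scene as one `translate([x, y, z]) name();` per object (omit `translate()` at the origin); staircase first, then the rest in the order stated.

staircase();
translate([0, -671, 0]) table();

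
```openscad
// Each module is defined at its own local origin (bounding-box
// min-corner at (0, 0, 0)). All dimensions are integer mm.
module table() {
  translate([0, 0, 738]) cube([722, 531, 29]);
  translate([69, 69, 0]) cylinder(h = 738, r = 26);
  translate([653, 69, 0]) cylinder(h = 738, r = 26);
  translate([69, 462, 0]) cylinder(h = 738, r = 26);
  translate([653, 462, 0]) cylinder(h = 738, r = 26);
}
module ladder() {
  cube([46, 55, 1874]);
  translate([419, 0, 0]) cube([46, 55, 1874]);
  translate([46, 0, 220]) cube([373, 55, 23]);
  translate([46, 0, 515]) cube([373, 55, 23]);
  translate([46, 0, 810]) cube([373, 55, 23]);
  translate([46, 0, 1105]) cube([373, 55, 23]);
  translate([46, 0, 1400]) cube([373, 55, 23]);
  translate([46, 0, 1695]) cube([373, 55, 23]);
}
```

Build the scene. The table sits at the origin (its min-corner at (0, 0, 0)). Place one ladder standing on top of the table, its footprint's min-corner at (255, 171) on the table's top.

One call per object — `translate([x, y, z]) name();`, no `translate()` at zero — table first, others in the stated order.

table();
translate([255, 171, 767]) ladder();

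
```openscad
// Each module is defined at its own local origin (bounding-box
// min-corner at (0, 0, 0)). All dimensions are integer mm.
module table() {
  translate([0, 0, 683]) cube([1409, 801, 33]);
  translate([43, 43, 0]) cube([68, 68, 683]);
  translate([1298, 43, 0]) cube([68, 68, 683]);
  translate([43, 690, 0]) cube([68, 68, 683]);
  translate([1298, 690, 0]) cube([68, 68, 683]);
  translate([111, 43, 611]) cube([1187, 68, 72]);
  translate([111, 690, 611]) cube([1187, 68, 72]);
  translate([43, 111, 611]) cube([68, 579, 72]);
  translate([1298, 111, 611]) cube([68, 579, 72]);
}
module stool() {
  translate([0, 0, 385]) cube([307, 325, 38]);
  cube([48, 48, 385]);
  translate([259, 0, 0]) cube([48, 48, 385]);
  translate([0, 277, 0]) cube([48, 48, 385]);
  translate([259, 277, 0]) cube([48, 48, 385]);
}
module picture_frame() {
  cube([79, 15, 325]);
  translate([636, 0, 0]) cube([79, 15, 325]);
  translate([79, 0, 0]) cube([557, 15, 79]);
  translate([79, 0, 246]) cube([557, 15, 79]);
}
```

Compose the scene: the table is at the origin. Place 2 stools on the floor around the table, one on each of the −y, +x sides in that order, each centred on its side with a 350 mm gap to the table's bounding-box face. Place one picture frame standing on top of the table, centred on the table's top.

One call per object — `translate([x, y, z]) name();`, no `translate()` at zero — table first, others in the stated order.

table();
translate([551, -675, 0]) stool();
translate([1759, 238, 0]) stool();
translate([347, 393, 716]) picture_frame();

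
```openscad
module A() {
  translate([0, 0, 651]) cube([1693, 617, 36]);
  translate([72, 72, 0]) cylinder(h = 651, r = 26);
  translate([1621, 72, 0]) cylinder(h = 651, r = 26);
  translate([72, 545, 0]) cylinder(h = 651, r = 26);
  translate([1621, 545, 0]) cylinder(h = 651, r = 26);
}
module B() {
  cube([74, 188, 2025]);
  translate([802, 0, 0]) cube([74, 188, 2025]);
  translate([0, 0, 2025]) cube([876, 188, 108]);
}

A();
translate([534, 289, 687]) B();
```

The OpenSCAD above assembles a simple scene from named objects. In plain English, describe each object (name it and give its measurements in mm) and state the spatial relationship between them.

A is a rectangular dining table. The top is 1693×617×36 mm with its upper surface at z = 687 mm. It stands on four round legs of 52 mm diameter, each leg's bounding box inset 46 mm from the nearest pair of top edges, running from the floor to the underside of the top.

B is a door frame. The clear opening is 728 mm wide and 2025 mm high. Two 74 mm wide jambs, 188 mm deep, stand either side of the opening from the floor to the top of the opening. A 108 mm thick head sits across the top of both jambs, spanning the full outside width of the frame.

The door frame is on top of the table.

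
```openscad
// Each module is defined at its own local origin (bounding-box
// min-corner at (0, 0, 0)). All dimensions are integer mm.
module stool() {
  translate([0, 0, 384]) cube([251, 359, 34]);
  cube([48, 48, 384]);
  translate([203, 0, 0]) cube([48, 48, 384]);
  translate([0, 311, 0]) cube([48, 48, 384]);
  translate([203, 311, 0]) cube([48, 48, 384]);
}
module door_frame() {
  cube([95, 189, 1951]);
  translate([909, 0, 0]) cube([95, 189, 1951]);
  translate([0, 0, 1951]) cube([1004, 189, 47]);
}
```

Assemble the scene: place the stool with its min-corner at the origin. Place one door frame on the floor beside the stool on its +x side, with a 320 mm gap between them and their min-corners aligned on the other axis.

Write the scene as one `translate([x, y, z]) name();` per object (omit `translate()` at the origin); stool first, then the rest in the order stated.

stool();
translate([571, 0, 0]) door_frame();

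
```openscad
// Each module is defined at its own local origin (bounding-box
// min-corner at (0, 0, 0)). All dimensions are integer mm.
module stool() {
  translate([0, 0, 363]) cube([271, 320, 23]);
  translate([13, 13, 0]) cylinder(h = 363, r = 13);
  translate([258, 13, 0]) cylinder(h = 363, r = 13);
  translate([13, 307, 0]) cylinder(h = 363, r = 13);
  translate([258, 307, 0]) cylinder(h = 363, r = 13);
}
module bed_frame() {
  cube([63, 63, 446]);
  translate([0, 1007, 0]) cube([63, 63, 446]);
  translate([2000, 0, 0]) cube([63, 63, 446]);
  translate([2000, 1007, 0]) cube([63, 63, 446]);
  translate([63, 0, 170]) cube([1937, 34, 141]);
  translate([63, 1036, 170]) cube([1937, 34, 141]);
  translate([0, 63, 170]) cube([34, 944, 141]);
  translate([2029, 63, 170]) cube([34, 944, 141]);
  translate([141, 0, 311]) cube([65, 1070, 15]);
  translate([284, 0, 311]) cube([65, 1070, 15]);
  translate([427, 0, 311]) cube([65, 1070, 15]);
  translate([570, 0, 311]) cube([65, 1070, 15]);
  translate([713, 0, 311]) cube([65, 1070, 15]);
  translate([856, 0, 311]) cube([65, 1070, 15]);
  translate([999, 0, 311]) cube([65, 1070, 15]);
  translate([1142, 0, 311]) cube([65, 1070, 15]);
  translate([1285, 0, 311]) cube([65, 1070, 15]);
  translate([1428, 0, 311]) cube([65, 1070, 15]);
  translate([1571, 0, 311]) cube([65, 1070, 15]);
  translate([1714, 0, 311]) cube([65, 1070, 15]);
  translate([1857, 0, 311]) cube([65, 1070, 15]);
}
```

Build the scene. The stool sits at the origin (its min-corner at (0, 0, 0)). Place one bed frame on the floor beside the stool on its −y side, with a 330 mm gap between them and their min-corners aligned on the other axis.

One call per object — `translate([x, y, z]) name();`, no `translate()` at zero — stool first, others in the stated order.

stool();
translate([0, -1400, 0]) bed_frame();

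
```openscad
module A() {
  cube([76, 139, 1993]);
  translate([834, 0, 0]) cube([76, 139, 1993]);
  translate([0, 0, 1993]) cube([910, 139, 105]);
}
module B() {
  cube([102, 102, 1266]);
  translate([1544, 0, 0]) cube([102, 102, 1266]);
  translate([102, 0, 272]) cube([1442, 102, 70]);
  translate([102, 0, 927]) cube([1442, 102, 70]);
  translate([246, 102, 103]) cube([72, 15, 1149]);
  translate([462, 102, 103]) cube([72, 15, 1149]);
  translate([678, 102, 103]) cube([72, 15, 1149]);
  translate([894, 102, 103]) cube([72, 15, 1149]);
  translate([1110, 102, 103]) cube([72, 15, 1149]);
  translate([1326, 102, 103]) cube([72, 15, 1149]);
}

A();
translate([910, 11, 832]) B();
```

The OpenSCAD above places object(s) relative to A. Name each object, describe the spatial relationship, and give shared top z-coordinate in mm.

Both tops at z = 2098 mm.

A is a door frame. B is a fence section. The fence section is beside the door frame with their tops flush at z = 2098. The shared top z-coordinate is 2098 mm.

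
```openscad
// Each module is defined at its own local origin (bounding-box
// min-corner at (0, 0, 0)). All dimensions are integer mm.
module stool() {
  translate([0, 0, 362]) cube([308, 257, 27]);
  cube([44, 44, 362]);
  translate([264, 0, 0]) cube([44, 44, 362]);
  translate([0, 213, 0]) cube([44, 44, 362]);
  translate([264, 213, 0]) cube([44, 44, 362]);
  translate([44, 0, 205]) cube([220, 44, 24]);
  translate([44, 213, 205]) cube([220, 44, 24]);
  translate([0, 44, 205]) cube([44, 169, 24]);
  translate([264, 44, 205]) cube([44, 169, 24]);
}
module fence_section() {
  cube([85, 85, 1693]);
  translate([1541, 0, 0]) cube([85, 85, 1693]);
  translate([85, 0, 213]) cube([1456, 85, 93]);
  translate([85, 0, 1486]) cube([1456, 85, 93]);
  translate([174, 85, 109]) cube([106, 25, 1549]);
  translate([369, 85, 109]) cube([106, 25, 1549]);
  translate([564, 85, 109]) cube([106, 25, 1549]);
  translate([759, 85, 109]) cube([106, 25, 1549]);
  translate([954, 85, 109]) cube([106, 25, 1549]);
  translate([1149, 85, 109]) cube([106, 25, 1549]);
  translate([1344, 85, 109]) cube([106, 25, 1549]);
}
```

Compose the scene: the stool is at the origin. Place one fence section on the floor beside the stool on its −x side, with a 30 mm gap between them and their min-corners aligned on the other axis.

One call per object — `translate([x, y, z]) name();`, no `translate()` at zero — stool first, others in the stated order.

stool();
translate([-1656, 0, 0]) fence_section();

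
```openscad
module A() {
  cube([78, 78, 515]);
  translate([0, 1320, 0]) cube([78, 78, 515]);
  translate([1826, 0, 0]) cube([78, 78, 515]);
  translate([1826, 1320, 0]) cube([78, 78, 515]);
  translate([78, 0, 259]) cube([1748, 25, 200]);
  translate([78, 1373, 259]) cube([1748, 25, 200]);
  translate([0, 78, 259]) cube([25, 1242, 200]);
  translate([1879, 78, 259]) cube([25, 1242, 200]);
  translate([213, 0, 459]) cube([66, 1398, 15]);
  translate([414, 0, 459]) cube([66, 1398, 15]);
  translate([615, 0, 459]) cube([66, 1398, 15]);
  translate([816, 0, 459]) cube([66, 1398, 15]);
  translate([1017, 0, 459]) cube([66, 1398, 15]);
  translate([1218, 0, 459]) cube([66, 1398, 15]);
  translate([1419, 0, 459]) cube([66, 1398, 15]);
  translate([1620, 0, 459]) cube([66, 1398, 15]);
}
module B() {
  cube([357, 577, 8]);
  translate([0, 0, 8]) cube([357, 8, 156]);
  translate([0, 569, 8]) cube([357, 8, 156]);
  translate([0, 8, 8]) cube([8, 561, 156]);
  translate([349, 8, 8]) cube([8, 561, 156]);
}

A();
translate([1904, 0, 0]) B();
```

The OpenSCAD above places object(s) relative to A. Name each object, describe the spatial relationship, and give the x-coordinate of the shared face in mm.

A is a bed frame. B is an open box. The open box is against the bed frame's +x side, with their −y faces flush. The x-coordinate of the shared face is 1904 mm.

The bed frame's +x face and the open box's −x face are both at x = 1904 mm.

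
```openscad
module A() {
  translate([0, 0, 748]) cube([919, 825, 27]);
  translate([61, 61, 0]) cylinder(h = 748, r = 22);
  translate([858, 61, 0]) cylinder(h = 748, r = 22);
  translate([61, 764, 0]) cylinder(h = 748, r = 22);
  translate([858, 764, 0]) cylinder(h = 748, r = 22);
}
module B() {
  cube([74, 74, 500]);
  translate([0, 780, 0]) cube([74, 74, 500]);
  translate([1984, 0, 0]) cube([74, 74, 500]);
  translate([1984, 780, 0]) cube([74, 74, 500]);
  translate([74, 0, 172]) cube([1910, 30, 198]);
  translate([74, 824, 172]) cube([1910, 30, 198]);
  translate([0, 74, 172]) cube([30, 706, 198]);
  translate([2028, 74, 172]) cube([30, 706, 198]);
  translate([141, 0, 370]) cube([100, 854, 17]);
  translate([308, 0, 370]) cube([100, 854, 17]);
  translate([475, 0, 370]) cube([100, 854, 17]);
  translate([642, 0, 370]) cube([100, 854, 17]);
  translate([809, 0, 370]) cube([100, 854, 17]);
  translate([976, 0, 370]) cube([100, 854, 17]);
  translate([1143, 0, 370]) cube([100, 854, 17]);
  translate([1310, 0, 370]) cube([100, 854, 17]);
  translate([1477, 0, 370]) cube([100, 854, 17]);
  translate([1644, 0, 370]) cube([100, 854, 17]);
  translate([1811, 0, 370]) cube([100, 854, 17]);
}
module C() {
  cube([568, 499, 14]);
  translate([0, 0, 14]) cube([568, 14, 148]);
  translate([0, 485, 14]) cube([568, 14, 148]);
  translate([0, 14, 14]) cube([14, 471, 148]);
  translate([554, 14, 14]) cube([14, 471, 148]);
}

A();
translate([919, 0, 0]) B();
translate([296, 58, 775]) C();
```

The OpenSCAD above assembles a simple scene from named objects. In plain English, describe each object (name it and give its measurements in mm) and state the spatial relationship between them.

A is a rectangular dining table. The top is 919×825×27 mm with its upper surface at z = 775 mm. It stands on four round legs of 44 mm diameter, each leg's bounding box inset 39 mm from the nearest pair of top edges, running from the floor to the underside of the top.

B is a bed frame 2058 mm long (x) by 854 mm wide (y). Four 74×74 mm corner posts, 500 mm tall, at the corners of the footprint. Four rails of 30 mm thickness and 198 mm height run between adjacent posts with their undersides at z = 172 mm, their outer faces flush with the outside of the frame (the two x-running rails run between the posts' inner faces; the two y-running rails run between the posts' inner faces). 11 slats, each 100 mm wide (x) and 17 mm thick, lie across the top of the two x-running rails, running the full 854 mm width of the frame in y; the slats are evenly spaced along x between the inner faces of the end posts with equal gaps (rounded down to the nearest mm) at the −x end and between each pair — any rounding remainder accumulates at the +x end.

C is an open-topped rectangular box: outside dimensions 568×499×162 mm, with a uniform wall and base thickness of 14 mm. The base is a full 568×499 slab on the floor; four walls sit on top of the base. The front and back walls (the −y and +y sides) span the full width; the two side walls fit between them.

The bed frame is against the table's +x side, with their −y faces flush. The open box is on top of the table.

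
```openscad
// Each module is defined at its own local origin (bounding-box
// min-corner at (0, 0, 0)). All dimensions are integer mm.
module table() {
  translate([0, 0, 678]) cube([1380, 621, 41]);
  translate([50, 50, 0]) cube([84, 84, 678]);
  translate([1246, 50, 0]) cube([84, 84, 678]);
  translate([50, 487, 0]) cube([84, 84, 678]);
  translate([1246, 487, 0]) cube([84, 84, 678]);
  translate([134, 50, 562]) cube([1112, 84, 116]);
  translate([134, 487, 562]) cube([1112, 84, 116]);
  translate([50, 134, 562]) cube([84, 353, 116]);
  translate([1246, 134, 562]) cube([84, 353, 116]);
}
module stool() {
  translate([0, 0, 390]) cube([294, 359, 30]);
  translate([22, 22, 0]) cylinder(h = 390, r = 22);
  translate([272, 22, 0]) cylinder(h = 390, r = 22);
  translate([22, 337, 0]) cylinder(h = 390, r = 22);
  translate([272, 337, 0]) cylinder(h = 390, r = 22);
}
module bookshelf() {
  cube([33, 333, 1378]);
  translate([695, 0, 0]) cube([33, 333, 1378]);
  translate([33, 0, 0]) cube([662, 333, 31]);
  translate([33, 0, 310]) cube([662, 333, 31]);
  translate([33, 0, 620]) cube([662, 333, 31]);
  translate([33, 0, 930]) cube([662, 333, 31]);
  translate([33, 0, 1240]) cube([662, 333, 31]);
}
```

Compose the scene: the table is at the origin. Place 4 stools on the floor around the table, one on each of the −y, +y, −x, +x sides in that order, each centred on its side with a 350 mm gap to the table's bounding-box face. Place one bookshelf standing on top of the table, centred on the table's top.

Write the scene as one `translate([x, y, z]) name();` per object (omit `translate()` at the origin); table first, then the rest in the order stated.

table();
translate([543, -709, 0]) stool();
translate([543, 971, 0]) stool();
translate([-644, 131, 0]) stool();
translate([1730, 131, 0]) stool();
translate([326, 144, 719]) bookshelf();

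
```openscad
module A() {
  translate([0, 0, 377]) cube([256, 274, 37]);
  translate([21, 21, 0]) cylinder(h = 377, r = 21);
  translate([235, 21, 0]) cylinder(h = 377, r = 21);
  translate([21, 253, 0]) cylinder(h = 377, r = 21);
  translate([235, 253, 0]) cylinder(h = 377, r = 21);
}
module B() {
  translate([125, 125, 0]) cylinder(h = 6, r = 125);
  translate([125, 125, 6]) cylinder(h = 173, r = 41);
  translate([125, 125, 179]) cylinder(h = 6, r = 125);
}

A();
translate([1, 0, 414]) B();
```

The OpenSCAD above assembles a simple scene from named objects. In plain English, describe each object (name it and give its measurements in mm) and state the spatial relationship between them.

A is a simple wooden stool: a rectangular seat 256 mm (x) by 274 mm (y), 37 mm thick, top face at z = 414 mm, on four round legs, each 42 mm in diameter. The legs rest on z = 0, each leg's axis is inset half a diameter from the nearest pair of seat edges (so the leg's bounding box is flush with the corner).

B is a spool: two coaxial disc flanges of radius 125 mm and thickness 6 mm, joined by a core cylinder of radius 41 mm and height 173 mm. The lower flange rests on z = 0 and the three cylinders share a vertical axis.

The spool is on top of the stool.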